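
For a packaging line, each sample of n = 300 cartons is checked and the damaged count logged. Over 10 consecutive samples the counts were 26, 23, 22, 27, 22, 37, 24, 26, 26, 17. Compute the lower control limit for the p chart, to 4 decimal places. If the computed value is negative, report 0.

0.0355

p̄ = Σdᵢ / (k·n) = 250 / (10 × 300) = 0.08333
LCL = p̄ − 3·√(p̄(1−p̄)/n) = 0.08333 − 3 × 0.01596 = 0.03546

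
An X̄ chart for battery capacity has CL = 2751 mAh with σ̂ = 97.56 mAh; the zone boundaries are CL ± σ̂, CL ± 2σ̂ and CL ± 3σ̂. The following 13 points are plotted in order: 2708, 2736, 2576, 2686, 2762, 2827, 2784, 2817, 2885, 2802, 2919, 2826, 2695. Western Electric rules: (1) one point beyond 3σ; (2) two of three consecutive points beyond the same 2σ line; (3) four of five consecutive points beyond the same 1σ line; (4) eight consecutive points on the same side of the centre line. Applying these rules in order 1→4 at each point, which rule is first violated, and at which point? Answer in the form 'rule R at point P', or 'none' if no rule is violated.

rule 4 at point 12

Zone of each point (C = within 1σ̂, B = 1σ̂–2σ̂, A = 2σ̂–3σ̂, * = beyond 3σ̂; sign = side of CL): 1:-C, 2:-C, 3:-B, 4:-C, 5:+C, 6:+C, 7:+C, 8:+C, 9:+B, 10:+C, 11:+B, 12:+C, 13:-C
Rule 4 (eight consecutive points on the same side of the centre line) is satisfied at point 12.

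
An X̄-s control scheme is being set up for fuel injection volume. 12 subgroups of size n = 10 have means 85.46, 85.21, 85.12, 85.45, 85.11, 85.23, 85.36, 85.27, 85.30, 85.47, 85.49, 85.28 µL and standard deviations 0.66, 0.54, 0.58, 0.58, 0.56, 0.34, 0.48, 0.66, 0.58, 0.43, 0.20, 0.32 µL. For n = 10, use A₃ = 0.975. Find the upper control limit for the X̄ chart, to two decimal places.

85.79

X̄̄ = (85.46 + 85.21 + 85.12 + 85.45 + 85.11 + 85.23 + 85.36 + 85.27 + 85.30 + 85.47 + 85.49 + 85.28) / 12 = 85.3125
s̄ = (0.66 + 0.54 + 0.58 + 0.58 + 0.56 + 0.34 + 0.48 + 0.66 + 0.58 + 0.43 + 0.20 + 0.32) / 12 = 0.4942
UCL = X̄̄ + A₃·s̄ = 85.3125 + 0.975 × 0.4942 = 85.7943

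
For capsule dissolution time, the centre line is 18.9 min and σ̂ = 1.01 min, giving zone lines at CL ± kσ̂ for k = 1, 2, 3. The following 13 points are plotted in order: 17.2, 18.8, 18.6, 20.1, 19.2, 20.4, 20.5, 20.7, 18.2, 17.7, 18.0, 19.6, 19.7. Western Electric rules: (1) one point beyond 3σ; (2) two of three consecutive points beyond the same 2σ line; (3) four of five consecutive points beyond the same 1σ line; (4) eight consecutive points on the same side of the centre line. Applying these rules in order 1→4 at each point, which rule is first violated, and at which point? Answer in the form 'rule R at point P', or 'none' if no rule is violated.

rule 3 at point 8

Zone of each point (C = within 1σ̂, B = 1σ̂–2σ̂, A = 2σ̂–3σ̂, * = beyond 3σ̂; sign = side of CL): 1:-B, 2:-C, 3:-C, 4:+B, 5:+C, 6:+B, 7:+B, 8:+B, 9:-C, 10:-B, 11:-C, 12:+C, 13:+C
Rule 3 (four of five consecutive points beyond the same 1σ limit) is satisfied at point 8.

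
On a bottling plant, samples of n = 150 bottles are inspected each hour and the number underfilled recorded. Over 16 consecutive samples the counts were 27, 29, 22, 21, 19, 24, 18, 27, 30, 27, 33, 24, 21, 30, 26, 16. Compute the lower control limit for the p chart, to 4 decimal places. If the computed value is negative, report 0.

p̄ = Σdᵢ / (k·n) = 394 / (16 × 150) = 0.16417
LCL = p̄ − 3·√(p̄(1−p̄)/n) = 0.16417 − 3 × 0.03025 = 0.07343

0.0734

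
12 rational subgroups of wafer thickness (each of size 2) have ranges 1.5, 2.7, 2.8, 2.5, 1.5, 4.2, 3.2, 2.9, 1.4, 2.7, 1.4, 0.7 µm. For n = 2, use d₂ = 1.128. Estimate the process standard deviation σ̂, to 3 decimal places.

R̄ = (1.5 + 2.7 + 2.8 + 2.5 + 1.5 + 4.2 + 3.2 + 2.9 + 1.4 + 2.7 + 1.4 + 0.7) / 12 = 2.2917
σ̂ = R̄ / d₂ = 2.2917 / 1.128 = 2.0316

2.032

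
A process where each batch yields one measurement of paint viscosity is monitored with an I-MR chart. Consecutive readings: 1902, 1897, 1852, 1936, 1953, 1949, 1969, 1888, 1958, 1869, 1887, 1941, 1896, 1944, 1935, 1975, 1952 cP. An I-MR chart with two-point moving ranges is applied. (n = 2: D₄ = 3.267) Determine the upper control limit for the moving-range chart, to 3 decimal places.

133.130

Moving ranges: 5, 45, 84, 17, 4, 20, 81, 70, 89, 18, 54, 45, 48, 9, 40, 23; M̄R̄ = 652.0000 / 16 = 40.7500
UCL_MR = D₄·M̄R̄ = 3.267 × 40.7500 = 133.1302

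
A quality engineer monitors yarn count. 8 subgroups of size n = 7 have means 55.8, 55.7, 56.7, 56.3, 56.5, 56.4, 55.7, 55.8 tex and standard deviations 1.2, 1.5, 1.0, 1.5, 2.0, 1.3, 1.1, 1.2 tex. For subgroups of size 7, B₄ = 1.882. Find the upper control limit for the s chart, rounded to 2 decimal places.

2.54

s̄ = (1.2 + 1.5 + 1.0 + 1.5 + 2.0 + 1.3 + 1.1 + 1.2) / 8 = 1.3500
UCL_s = B₄·s̄ = 1.882 × 1.3500 = 2.5407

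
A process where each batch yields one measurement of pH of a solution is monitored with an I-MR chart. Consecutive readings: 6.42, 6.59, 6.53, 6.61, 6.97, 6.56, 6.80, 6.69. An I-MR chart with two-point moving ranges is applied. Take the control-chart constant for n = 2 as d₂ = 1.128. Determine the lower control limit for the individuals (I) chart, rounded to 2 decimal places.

6.10

X̄ = (6.42 + 6.59 + 6.53 + 6.61 + 6.97 + 6.56 + 6.80 + 6.69) / 8 = 6.6463
Moving ranges: 0.17, 0.06, 0.08, 0.36, 0.41, 0.24, 0.11; M̄R̄ = 1.4300 / 7 = 0.2043
LCL = X̄ − 3·M̄R̄/d₂ = 6.6463 − 3 × 0.2043 / 1.128 = 6.1029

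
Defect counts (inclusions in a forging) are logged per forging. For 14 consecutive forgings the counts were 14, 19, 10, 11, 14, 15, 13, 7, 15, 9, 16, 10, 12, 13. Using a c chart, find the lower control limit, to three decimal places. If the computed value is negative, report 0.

2.017

c̄ = (14 + 19 + 10 + 11 + 14 + 15 + 13 + 7 + 15 + 9 + 16 + 10 + 12 + 13) / 14 = 178 / 14 = 12.7143
LCL = c̄ − 3√c̄ = 12.7143 − 3 × 3.5657 = 2.0172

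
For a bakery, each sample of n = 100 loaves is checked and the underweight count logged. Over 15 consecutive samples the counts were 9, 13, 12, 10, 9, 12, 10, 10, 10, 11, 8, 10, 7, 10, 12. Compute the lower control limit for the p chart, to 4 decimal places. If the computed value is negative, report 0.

0.0112

p̄ = Σdᵢ / (k·n) = 153 / (15 × 100) = 0.10200
LCL = p̄ − 3·√(p̄(1−p̄)/n) = 0.10200 − 3 × 0.03026 = 0.01121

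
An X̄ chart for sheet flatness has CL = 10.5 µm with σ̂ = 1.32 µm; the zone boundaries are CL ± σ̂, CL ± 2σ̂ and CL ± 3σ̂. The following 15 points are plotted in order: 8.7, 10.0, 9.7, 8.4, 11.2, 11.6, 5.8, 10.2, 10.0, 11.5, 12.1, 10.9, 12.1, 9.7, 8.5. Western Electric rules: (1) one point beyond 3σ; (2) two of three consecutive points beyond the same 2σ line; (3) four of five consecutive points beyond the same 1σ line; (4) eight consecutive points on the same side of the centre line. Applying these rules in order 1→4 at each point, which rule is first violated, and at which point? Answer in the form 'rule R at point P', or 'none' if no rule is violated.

Zone of each point (C = within 1σ̂, B = 1σ̂–2σ̂, A = 2σ̂–3σ̂, * = beyond 3σ̂; sign = side of CL): 1:-B, 2:-C, 3:-C, 4:-B, 5:+C, 6:+C, 7:-*, 8:-C, 9:-C, 10:+C, 11:+B, 12:+C, 13:+B, 14:-C, 15:-B
Rule 1 (one point beyond the 3σ limits) is satisfied at point 7.

rule 1 at point 7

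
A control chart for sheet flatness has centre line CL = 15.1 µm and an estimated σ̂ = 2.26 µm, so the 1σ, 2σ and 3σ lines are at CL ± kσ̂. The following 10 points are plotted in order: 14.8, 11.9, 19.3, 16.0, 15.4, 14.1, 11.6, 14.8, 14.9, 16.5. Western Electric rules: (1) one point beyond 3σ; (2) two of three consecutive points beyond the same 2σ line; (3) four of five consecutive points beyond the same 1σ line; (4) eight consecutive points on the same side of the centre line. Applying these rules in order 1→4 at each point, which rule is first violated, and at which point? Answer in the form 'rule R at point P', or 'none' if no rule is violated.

Zone of each point (C = within 1σ̂, B = 1σ̂–2σ̂, A = 2σ̂–3σ̂, * = beyond 3σ̂; sign = side of CL): 1:-C, 2:-B, 3:+B, 4:+C, 5:+C, 6:-C, 7:-B, 8:-C, 9:-C, 10:+C
No rule fires across all 10 points.

none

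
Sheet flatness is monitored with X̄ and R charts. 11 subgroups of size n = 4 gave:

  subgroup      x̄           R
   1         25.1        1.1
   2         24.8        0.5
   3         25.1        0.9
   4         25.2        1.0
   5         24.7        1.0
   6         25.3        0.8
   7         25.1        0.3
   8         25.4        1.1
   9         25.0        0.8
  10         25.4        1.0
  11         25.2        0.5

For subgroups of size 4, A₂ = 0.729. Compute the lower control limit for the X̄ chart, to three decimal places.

24.522

X̄̄ = (25.1 + 24.8 + 25.1 + 25.2 + 24.7 + 25.3 + 25.1 + 25.4 + 25.0 + 25.4 + 25.2) / 11 = 276.3000 / 11 = 25.1182
R̄ = (1.1 + 0.5 + 0.9 + 1.0 + 1.0 + 0.8 + 0.3 + 1.1 + 0.8 + 1.0 + 0.5) / 11 = 9.0000 / 11 = 0.8182
LCL = X̄̄ − A₂·R̄ = 25.1182 − 0.729 × 0.8182 = 24.5217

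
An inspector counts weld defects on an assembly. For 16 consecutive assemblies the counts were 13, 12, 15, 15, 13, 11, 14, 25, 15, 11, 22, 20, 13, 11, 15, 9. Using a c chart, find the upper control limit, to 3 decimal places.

26.098

c̄ = (13 + 12 + 15 + 15 + 13 + 11 + 14 + 25 + 15 + 11 + 22 + 20 + 13 + 11 + 15 + 9) / 16 = 234 / 16 = 14.6250
UCL = c̄ + 3√c̄ = 14.6250 + 3 × √14.6250 = 14.6250 + 3 × 3.8243 = 26.0978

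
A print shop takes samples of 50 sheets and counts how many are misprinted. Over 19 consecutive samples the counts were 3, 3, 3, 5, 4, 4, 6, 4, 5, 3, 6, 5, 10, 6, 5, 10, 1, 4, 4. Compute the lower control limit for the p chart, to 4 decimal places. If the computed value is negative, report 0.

p̄ = Σdᵢ / (k·n) = 91 / (19 × 50) = 0.09579
LCL = p̄ − 3·√(p̄(1−p̄)/n) = 0.09579 − 3 × 0.04162 = -0.02907 → 0 (negative, so LCL = 0)

0.0000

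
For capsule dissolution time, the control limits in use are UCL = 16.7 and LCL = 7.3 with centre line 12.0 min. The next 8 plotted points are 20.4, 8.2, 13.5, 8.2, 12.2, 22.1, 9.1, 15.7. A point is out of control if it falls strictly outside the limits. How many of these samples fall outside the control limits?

2

Compare each point to [7.3, 16.7]: sample 1 = 20.4 > UCL; sample 6 = 22.1 > UCL.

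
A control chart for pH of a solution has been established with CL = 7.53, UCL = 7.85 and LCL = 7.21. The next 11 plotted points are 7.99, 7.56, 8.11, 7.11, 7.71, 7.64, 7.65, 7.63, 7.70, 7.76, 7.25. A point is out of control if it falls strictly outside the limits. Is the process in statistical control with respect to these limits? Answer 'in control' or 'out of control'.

Compare each point to [7.21, 7.85]: sample 1 = 7.99 > UCL; sample 3 = 8.11 > UCL; sample 4 = 7.11 < LCL.

out of control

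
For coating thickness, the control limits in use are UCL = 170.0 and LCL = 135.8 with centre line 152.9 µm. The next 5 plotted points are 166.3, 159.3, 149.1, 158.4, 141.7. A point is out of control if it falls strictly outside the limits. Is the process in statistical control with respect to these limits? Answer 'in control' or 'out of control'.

All 5 points lie within [135.8, 170.0].

in control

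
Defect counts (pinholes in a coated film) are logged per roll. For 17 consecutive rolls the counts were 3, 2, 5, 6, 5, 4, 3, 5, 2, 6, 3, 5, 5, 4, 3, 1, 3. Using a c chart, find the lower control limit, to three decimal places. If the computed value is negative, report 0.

c̄ = (3 + 2 + 5 + 6 + 5 + 4 + 3 + 5 + 2 + 6 + 3 + 5 + 5 + 4 + 3 + 1 + 3) / 17 = 65 / 17 = 3.8235
LCL = c̄ − 3√c̄ = 3.8235 − 3 × 1.9554 = -2.0426 → 0 (cannot be negative)

0.000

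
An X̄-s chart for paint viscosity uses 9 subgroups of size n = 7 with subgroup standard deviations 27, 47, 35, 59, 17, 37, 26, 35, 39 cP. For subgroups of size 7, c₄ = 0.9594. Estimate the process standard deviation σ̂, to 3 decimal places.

37.292

s̄ = (27 + 47 + 35 + 59 + 17 + 37 + 26 + 35 + 39) / 9 = 35.7778
σ̂ = s̄ / c₄ = 35.7778 / 0.9594 = 37.2918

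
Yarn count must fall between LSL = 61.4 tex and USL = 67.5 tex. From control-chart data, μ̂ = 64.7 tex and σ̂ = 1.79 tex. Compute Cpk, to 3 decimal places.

Cpu = (USL − μ̂) / (3σ̂) = (67.5 − 64.7) / (3 × 1.79) = 0.5214; Cpl = (μ̂ − LSL) / (3σ̂) = (64.7 − 61.4) / (3 × 1.79) = 0.6145; Cpk = min(Cpu, Cpl) = 0.5214

0.521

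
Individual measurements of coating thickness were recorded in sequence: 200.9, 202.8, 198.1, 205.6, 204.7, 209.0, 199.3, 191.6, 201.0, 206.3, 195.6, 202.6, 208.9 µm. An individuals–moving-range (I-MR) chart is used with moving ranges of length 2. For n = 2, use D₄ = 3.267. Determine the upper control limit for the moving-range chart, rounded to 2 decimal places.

20.53

Moving ranges: 1.9, 4.7, 7.5, 0.9, 4.3, 9.7, 7.7, 9.4, 5.3, 10.7, 7.0, 6.3; M̄R̄ = 75.4000 / 12 = 6.2833
UCL_MR = D₄·M̄R̄ = 3.267 × 6.2833 = 20.5277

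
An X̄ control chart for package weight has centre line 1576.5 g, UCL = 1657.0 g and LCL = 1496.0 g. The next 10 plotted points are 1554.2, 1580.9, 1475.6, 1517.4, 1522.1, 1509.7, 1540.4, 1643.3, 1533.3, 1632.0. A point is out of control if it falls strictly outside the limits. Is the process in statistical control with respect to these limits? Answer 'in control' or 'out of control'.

Compare each point to [1496.0, 1657.0]: sample 3 = 1475.6 < LCL.

out of control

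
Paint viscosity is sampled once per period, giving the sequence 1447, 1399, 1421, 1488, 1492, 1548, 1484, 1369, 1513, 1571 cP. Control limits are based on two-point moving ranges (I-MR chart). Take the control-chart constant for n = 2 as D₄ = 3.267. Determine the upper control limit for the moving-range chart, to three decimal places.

209.814

Moving ranges: 48, 22, 67, 4, 56, 64, 115, 144, 58; M̄R̄ = 578.0000 / 9 = 64.2222
UCL_MR = D₄·M̄R̄ = 3.267 × 64.2222 = 209.8140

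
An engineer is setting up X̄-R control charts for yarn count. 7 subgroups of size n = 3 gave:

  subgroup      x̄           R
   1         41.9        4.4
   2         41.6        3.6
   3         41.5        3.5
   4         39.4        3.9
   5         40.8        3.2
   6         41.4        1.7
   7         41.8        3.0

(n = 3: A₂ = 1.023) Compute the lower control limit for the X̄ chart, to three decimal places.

37.795

X̄̄ = (41.9 + 41.6 + 41.5 + 39.4 + 40.8 + 41.4 + 41.8) / 7 = 288.4000 / 7 = 41.2000
R̄ = (4.4 + 3.6 + 3.5 + 3.9 + 3.2 + 1.7 + 3.0) / 7 = 23.3000 / 7 = 3.3286
LCL = X̄̄ − A₂·R̄ = 41.2000 − 1.023 × 3.3286 = 37.7949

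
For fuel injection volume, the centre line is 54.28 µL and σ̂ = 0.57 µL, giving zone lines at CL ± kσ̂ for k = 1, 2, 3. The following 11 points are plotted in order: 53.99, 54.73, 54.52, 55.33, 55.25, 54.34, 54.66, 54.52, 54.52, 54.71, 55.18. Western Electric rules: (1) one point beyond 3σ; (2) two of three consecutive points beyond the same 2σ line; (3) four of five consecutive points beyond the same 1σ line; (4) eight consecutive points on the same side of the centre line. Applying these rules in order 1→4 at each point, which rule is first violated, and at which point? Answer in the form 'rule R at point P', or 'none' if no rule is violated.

Zone of each point (C = within 1σ̂, B = 1σ̂–2σ̂, A = 2σ̂–3σ̂, * = beyond 3σ̂; sign = side of CL): 1:-C, 2:+C, 3:+C, 4:+B, 5:+B, 6:+C, 7:+C, 8:+C, 9:+C, 10:+C, 11:+B
Rule 4 (eight consecutive points on the same side of the centre line) is satisfied at point 9.

rule 4 at point 9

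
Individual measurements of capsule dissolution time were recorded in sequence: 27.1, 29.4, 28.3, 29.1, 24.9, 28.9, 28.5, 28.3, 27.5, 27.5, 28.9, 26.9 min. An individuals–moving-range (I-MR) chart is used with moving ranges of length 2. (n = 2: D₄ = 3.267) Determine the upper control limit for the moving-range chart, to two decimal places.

5.11

Moving ranges: 2.3, 1.1, 0.8, 4.2, 4.0, 0.4, 0.2, 0.8, 0.0, 1.4, 2.0; M̄R̄ = 17.2000 / 11 = 1.5636
UCL_MR = D₄·M̄R̄ = 3.267 × 1.5636 = 5.1084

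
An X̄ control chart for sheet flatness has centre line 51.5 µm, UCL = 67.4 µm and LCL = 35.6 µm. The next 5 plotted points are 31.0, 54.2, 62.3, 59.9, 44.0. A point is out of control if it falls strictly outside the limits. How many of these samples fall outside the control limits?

1

Compare each point to [35.6, 67.4]: sample 1 = 31.0 < LCL.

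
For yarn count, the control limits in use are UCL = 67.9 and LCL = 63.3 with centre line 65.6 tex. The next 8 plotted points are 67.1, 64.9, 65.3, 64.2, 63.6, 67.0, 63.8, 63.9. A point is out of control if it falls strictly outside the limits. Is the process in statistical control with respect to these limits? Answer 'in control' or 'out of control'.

in control

All 8 points lie within [63.3, 67.9].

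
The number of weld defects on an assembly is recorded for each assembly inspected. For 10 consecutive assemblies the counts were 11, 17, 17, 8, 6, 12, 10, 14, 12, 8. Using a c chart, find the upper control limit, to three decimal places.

21.673

c̄ = (11 + 17 + 17 + 8 + 6 + 12 + 10 + 14 + 12 + 8) / 10 = 115 / 10 = 11.5000
UCL = c̄ + 3√c̄ = 11.5000 + 3 × √11.5000 = 11.5000 + 3 × 3.3912 = 21.6735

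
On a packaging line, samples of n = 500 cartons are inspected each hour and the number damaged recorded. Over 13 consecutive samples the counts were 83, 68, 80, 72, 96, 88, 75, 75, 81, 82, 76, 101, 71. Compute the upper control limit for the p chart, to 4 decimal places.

p̄ = Σdᵢ / (k·n) = 1048 / (13 × 500) = 0.16123
UCL = p̄ + 3·√(p̄(1−p̄)/n) = 0.16123 + 3 × √(0.16123×0.83877/500) = 0.16123 + 3 × 0.01645 = 0.21057

0.2106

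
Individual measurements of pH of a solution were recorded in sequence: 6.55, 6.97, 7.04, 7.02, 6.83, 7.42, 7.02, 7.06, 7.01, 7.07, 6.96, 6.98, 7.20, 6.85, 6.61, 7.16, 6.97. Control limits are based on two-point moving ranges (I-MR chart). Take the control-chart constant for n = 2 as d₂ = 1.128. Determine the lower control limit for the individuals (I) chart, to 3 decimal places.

X̄ = (6.55 + 6.97 + 7.04 + 7.02 + 6.83 + 7.42 + 7.02 + 7.06 + 7.01 + 7.07 + 6.96 + 6.98 + 7.20 + 6.85 + 6.61 + 7.16 + 6.97) / 17 = 6.9835
Moving ranges: 0.42, 0.07, 0.02, 0.19, 0.59, 0.40, 0.04, 0.05, 0.06, 0.11, 0.02, 0.22, 0.35, 0.24, 0.55, 0.19; M̄R̄ = 3.5200 / 16 = 0.2200
LCL = X̄ − 3·M̄R̄/d₂ = 6.9835 − 3 × 0.2200 / 1.128 = 6.3984

6.398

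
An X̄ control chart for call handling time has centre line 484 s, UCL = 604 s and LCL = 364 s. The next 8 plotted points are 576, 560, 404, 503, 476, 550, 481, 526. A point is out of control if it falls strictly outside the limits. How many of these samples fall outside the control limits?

All 8 points lie within [364, 604].

0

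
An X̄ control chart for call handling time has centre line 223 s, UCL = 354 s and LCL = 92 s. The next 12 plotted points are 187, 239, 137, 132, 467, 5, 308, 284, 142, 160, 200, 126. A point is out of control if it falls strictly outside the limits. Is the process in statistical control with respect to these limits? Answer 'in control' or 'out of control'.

Compare each point to [92, 354]: sample 5 = 467 > UCL; sample 6 = 5 < LCL.

out of control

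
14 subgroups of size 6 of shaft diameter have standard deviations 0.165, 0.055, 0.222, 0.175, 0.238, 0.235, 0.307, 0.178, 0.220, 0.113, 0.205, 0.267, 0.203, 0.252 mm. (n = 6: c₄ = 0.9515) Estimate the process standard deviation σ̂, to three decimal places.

0.213

s̄ = (0.165 + 0.055 + 0.222 + 0.175 + 0.238 + 0.235 + 0.307 + 0.178 + 0.220 + 0.113 + 0.205 + 0.267 + 0.203 + 0.252) / 14 = 0.2025
σ̂ = s̄ / c₄ = 0.2025 / 0.9515 = 0.2128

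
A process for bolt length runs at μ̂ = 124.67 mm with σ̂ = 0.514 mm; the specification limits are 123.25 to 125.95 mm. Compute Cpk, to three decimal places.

Cpu = (USL − μ̂) / (3σ̂) = (125.95 − 124.67) / (3 × 0.514) = 0.8301; Cpl = (μ̂ − LSL) / (3σ̂) = (124.67 − 123.25) / (3 × 0.514) = 0.9209; Cpk = min(Cpu, Cpl) = 0.8301

0.830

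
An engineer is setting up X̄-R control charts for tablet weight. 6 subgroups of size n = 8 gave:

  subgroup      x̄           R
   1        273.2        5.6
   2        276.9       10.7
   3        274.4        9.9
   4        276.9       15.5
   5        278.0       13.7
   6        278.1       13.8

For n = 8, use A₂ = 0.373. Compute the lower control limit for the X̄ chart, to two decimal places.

271.95

X̄̄ = (273.2 + 276.9 + 274.4 + 276.9 + 278.0 + 278.1) / 6 = 1657.5000 / 6 = 276.2500
R̄ = (5.6 + 10.7 + 9.9 + 15.5 + 13.7 + 13.8) / 6 = 69.2000 / 6 = 11.5333
LCL = X̄̄ − A₂·R̄ = 276.2500 − 0.373 × 11.5333 = 271.9481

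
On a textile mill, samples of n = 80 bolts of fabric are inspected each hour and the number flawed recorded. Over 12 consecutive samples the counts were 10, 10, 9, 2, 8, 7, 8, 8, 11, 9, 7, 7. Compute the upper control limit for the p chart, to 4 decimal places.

p̄ = Σdᵢ / (k·n) = 96 / (12 × 80) = 0.10000
UCL = p̄ + 3·√(p̄(1−p̄)/n) = 0.10000 + 3 × √(0.10000×0.90000/80) = 0.10000 + 3 × 0.03354 = 0.20062

0.2006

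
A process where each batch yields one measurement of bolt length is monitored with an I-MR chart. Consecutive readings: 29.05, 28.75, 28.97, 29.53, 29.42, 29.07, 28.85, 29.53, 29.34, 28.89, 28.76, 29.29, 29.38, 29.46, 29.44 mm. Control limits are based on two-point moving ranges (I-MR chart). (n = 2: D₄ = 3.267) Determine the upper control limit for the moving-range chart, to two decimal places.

0.92

Moving ranges: 0.30, 0.22, 0.56, 0.11, 0.35, 0.22, 0.68, 0.19, 0.45, 0.13, 0.53, 0.09, 0.08, 0.02; M̄R̄ = 3.9300 / 14 = 0.2807
UCL_MR = D₄·M̄R̄ = 3.267 × 0.2807 = 0.9171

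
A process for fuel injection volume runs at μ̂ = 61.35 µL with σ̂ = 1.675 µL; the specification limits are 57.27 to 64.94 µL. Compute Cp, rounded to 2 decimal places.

0.76

Cp = (USL − LSL) / (6σ̂) = (64.94 − 57.27) / (6 × 1.675) = 7.6700 / 10.0500 = 0.7632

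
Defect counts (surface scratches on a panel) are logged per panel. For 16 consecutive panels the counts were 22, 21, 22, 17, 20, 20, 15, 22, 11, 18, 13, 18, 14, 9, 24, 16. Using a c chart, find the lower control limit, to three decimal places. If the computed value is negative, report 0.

5.030

c̄ = (22 + 21 + 22 + 17 + 20 + 20 + 15 + 22 + 11 + 18 + 13 + 18 + 14 + 9 + 24 + 16) / 16 = 282 / 16 = 17.6250
LCL = c̄ − 3√c̄ = 17.6250 − 3 × 4.1982 = 5.0304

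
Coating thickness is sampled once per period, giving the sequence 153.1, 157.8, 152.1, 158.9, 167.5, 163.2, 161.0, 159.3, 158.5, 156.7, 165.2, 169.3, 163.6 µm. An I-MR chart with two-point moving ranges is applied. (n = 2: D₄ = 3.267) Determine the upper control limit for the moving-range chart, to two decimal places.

Moving ranges: 4.7, 5.7, 6.8, 8.6, 4.3, 2.2, 1.7, 0.8, 1.8, 8.5, 4.1, 5.7; M̄R̄ = 54.9000 / 12 = 4.5750
UCL_MR = D₄·M̄R̄ = 3.267 × 4.5750 = 14.9465

14.95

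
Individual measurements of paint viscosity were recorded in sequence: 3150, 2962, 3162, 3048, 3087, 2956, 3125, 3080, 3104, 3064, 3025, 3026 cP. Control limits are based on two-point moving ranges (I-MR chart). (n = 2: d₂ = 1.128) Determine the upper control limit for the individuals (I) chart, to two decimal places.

X̄ = (3150 + 2962 + 3162 + 3048 + 3087 + 2956 + 3125 + 3080 + 3104 + 3064 + 3025 + 3026) / 12 = 3065.7500
Moving ranges: 188, 200, 114, 39, 131, 169, 45, 24, 40, 39, 1; M̄R̄ = 990.0000 / 11 = 90.0000
UCL = X̄ + 3·M̄R̄/d₂ = 3065.7500 + 3 × 90.0000 / 1.128 = 3305.1117

3305.11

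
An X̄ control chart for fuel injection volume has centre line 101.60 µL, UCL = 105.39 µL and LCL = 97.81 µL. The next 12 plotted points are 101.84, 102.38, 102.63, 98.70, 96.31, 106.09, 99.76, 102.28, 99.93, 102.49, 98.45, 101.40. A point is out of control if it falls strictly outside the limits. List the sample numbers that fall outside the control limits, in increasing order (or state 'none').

5, 6

Compare each point to [97.81, 105.39]: sample 5 = 96.31 < LCL; sample 6 = 106.09 > UCL.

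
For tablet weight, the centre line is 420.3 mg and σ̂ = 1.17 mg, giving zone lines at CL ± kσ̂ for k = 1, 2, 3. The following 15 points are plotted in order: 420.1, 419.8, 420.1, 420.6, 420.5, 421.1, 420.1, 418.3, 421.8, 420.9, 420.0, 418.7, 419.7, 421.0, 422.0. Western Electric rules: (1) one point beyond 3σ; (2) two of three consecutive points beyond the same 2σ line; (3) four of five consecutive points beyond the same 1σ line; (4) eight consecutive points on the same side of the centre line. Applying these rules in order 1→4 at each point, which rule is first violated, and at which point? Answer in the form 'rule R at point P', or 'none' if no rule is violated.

Zone of each point (C = within 1σ̂, B = 1σ̂–2σ̂, A = 2σ̂–3σ̂, * = beyond 3σ̂; sign = side of CL): 1:-C, 2:-C, 3:-C, 4:+C, 5:+C, 6:+C, 7:-C, 8:-B, 9:+B, 10:+C, 11:-C, 12:-B, 13:-C, 14:+C, 15:+B
No rule fires across all 15 points.

none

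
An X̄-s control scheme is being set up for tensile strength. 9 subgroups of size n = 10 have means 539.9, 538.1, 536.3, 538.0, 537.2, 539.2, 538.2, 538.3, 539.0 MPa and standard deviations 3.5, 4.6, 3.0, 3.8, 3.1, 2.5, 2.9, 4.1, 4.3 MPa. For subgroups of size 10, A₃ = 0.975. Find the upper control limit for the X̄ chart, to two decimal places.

541.69

X̄̄ = (539.9 + 538.1 + 536.3 + 538.0 + 537.2 + 539.2 + 538.2 + 538.3 + 539.0) / 9 = 538.2444
s̄ = (3.5 + 4.6 + 3.0 + 3.8 + 3.1 + 2.5 + 2.9 + 4.1 + 4.3) / 9 = 3.5333
UCL = X̄̄ + A₃·s̄ = 538.2444 + 0.975 × 3.5333 = 541.6894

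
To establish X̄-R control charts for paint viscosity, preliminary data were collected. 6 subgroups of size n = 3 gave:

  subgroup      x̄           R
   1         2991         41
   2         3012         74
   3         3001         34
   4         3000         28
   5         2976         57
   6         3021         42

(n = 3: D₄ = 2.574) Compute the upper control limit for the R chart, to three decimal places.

R̄ = (41 + 74 + 34 + 28 + 57 + 42) / 6 = 276.0000 / 6 = 46.0000
UCL_R = D₄·R̄ = 2.574 × 46.0000 = 118.4040

118.404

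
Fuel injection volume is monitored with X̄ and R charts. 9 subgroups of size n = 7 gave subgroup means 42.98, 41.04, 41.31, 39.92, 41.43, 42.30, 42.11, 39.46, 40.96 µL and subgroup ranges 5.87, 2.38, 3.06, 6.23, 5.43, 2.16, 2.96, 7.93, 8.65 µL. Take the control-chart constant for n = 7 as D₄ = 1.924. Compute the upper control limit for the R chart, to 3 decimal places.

9.549

R̄ = (5.87 + 2.38 + 3.06 + 6.23 + 5.43 + 2.16 + 2.96 + 7.93 + 8.65) / 9 = 44.6700 / 9 = 4.9633
UCL_R = D₄·R̄ = 1.924 × 4.9633 = 9.5495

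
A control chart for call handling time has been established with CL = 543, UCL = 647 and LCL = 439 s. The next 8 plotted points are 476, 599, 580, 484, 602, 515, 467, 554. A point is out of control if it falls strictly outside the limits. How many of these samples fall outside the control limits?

All 8 points lie within [439, 647].

0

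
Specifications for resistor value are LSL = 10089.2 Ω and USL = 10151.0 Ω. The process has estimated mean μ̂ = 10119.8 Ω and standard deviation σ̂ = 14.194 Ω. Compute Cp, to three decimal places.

0.726

Cp = (USL − LSL) / (6σ̂) = (10151.0 − 10089.2) / (6 × 14.194) = 61.8000 / 85.1640 = 0.7257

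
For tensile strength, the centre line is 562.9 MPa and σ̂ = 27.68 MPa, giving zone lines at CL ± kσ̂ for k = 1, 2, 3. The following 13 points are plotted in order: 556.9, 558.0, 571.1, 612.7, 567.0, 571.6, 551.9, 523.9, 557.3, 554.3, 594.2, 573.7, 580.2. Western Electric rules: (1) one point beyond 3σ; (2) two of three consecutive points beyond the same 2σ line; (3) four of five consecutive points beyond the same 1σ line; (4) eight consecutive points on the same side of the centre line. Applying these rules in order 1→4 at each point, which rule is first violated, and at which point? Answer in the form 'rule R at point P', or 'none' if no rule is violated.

Zone of each point (C = within 1σ̂, B = 1σ̂–2σ̂, A = 2σ̂–3σ̂, * = beyond 3σ̂; sign = side of CL): 1:-C, 2:-C, 3:+C, 4:+B, 5:+C, 6:+C, 7:-C, 8:-B, 9:-C, 10:-C, 11:+B, 12:+C, 13:+C
No rule fires across all 13 points.

none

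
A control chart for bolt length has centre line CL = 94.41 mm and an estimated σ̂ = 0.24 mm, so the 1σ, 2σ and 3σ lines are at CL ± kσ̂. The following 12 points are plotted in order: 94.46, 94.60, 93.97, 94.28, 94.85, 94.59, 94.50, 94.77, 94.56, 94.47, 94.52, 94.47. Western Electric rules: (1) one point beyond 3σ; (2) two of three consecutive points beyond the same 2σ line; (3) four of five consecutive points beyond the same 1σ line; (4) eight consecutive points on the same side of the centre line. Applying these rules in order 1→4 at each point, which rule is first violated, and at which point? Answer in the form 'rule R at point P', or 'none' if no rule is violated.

Zone of each point (C = within 1σ̂, B = 1σ̂–2σ̂, A = 2σ̂–3σ̂, * = beyond 3σ̂; sign = side of CL): 1:+C, 2:+C, 3:-B, 4:-C, 5:+B, 6:+C, 7:+C, 8:+B, 9:+C, 10:+C, 11:+C, 12:+C
Rule 4 (eight consecutive points on the same side of the centre line) is satisfied at point 12.

rule 4 at point 12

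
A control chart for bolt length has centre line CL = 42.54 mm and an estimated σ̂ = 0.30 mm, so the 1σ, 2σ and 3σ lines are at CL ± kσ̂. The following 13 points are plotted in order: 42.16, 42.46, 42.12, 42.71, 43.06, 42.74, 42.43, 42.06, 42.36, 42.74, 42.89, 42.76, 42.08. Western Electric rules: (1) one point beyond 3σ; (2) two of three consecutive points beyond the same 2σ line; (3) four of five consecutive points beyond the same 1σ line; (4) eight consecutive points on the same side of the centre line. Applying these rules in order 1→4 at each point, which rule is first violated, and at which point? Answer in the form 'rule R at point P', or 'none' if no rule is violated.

Zone of each point (C = within 1σ̂, B = 1σ̂–2σ̂, A = 2σ̂–3σ̂, * = beyond 3σ̂; sign = side of CL): 1:-B, 2:-C, 3:-B, 4:+C, 5:+B, 6:+C, 7:-C, 8:-B, 9:-C, 10:+C, 11:+B, 12:+C, 13:-B
No rule fires across all 13 points.

none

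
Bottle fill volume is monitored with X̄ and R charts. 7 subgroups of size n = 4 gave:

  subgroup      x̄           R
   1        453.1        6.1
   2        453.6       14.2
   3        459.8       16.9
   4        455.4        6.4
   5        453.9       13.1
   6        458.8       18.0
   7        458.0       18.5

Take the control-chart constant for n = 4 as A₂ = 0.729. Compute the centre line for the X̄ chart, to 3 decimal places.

456.086

X̄̄ = (453.1 + 453.6 + 459.8 + 455.4 + 453.9 + 458.8 + 458.0) / 7 = 3192.6000 / 7 = 456.0857
CL = X̄̄ = 456.0857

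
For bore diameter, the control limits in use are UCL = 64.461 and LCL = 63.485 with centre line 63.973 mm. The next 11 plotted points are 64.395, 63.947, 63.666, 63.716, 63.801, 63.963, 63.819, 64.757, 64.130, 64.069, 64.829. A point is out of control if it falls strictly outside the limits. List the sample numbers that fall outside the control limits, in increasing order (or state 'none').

8, 11

Compare each point to [63.485, 64.461]: sample 8 = 64.757 > UCL; sample 11 = 64.829 > UCL.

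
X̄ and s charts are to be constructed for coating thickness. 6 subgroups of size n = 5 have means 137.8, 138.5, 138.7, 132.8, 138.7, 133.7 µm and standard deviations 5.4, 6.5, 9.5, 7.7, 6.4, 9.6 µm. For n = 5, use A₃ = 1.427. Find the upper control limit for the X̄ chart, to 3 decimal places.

X̄̄ = (137.8 + 138.5 + 138.7 + 132.8 + 138.7 + 133.7) / 6 = 136.7000
s̄ = (5.4 + 6.5 + 9.5 + 7.7 + 6.4 + 9.6) / 6 = 7.5167
UCL = X̄̄ + A₃·s̄ = 136.7000 + 1.427 × 7.5167 = 147.4263

147.426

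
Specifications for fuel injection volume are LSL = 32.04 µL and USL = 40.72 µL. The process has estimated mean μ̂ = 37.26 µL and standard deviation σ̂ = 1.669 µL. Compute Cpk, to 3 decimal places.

0.691

Cpu = (USL − μ̂) / (3σ̂) = (40.72 − 37.26) / (3 × 1.669) = 0.6910; Cpl = (μ̂ − LSL) / (3σ̂) = (37.26 − 32.04) / (3 × 1.669) = 1.0425; Cpk = min(Cpu, Cpl) = 0.6910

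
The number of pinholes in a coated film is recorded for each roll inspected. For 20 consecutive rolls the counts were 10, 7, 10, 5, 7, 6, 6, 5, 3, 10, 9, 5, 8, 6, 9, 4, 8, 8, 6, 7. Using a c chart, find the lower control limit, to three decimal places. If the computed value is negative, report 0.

c̄ = (10 + 7 + 10 + 5 + 7 + 6 + 6 + 5 + 3 + 10 + 9 + 5 + 8 + 6 + 9 + 4 + 8 + 8 + 6 + 7) / 20 = 139 / 20 = 6.9500
LCL = c̄ − 3√c̄ = 6.9500 − 3 × 2.6363 = -0.9589 → 0 (cannot be negative)

0.000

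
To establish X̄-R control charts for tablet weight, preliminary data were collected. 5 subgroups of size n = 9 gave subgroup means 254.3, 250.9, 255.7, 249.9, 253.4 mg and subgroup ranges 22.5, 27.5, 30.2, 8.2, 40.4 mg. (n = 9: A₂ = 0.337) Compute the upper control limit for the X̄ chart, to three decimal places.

261.521

X̄̄ = (254.3 + 250.9 + 255.7 + 249.9 + 253.4) / 5 = 1264.2000 / 5 = 252.8400
R̄ = (22.5 + 27.5 + 30.2 + 8.2 + 40.4) / 5 = 128.8000 / 5 = 25.7600
UCL = X̄̄ + A₂·R̄ = 252.8400 + 0.337 × 25.7600 = 261.5211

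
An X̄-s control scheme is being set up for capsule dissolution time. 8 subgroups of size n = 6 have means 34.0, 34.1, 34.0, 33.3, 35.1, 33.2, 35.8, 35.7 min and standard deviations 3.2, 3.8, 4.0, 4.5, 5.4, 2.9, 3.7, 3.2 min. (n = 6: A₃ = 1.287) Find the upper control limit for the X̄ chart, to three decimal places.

39.339

X̄̄ = (34.0 + 34.1 + 34.0 + 33.3 + 35.1 + 33.2 + 35.8 + 35.7) / 8 = 34.4000
s̄ = (3.2 + 3.8 + 4.0 + 4.5 + 5.4 + 2.9 + 3.7 + 3.2) / 8 = 3.8375
UCL = X̄̄ + A₃·s̄ = 34.4000 + 1.287 × 3.8375 = 39.3389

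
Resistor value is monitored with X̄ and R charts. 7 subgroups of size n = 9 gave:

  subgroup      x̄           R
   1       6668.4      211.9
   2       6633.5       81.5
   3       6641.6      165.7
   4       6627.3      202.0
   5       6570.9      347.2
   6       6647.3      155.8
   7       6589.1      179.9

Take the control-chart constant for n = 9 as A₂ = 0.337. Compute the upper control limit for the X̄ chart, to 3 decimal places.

X̄̄ = (6668.4 + 6633.5 + 6641.6 + 6627.3 + 6570.9 + 6647.3 + 6589.1) / 7 = 46378.1000 / 7 = 6625.4429
R̄ = (211.9 + 81.5 + 165.7 + 202.0 + 347.2 + 155.8 + 179.9) / 7 = 1344.0000 / 7 = 192.0000
UCL = X̄̄ + A₂·R̄ = 6625.4429 + 0.337 × 192.0000 = 6690.1469

6690.147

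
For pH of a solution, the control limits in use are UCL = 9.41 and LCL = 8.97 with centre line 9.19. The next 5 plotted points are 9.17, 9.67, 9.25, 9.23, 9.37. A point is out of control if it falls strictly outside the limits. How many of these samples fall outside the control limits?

1

Compare each point to [8.97, 9.41]: sample 2 = 9.67 > UCL.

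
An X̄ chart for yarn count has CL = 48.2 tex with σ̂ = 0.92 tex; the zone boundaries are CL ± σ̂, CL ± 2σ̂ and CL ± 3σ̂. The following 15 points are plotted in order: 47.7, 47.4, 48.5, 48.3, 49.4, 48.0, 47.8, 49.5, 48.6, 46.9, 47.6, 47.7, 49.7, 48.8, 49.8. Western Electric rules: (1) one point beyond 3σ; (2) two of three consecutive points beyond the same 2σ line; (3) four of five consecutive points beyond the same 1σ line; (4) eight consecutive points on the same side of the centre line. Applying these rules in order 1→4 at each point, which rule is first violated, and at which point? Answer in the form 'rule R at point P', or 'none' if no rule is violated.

Zone of each point (C = within 1σ̂, B = 1σ̂–2σ̂, A = 2σ̂–3σ̂, * = beyond 3σ̂; sign = side of CL): 1:-C, 2:-C, 3:+C, 4:+C, 5:+B, 6:-C, 7:-C, 8:+B, 9:+C, 10:-B, 11:-C, 12:-C, 13:+B, 14:+C, 15:+B
No rule fires across all 15 points.

none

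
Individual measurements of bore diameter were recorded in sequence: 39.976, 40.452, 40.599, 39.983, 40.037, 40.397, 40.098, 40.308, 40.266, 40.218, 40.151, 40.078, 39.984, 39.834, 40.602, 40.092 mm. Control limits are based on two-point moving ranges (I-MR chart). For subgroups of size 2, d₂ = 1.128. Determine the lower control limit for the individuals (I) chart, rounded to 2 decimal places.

X̄ = (39.976 + 40.452 + 40.599 + 39.983 + 40.037 + 40.397 + 40.098 + 40.308 + 40.266 + 40.218 + 40.151 + 40.078 + 39.984 + 39.834 + 40.602 + 40.092) / 16 = 40.1922
Moving ranges: 0.476, 0.147, 0.616, 0.054, 0.360, 0.299, 0.210, 0.042, 0.048, 0.067, 0.073, 0.094, 0.150, 0.768, 0.510; M̄R̄ = 3.9140 / 15 = 0.2609
LCL = X̄ − 3·M̄R̄/d₂ = 40.1922 − 3 × 0.2609 / 1.128 = 39.4982

39.50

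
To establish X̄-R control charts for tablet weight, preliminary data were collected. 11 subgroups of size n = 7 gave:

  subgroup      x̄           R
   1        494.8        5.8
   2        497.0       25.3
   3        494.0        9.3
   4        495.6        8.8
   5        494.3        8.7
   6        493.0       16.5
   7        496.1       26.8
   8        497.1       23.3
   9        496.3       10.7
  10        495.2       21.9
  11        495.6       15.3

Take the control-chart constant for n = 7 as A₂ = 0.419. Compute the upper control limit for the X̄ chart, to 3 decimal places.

X̄̄ = (494.8 + 497.0 + 494.0 + 495.6 + 494.3 + 493.0 + 496.1 + 497.1 + 496.3 + 495.2 + 495.6) / 11 = 5449.0000 / 11 = 495.3636
R̄ = (5.8 + 25.3 + 9.3 + 8.8 + 8.7 + 16.5 + 26.8 + 23.3 + 10.7 + 21.9 + 15.3) / 11 = 172.4000 / 11 = 15.6727
UCL = X̄̄ + A₂·R̄ = 495.3636 + 0.419 × 15.6727 = 501.9305

501.931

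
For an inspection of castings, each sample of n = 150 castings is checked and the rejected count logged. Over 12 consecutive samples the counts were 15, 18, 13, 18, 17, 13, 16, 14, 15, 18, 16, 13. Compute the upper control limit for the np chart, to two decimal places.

26.68

p̄ = Σdᵢ / (k·n) = 186 / (12 × 150) = 0.10333
UCL = np̄ + 3·√(np̄(1−p̄)) = 15.5000 + 3 × √(15.5000×0.89667) = 15.5000 + 3 × 3.7280 = 26.6841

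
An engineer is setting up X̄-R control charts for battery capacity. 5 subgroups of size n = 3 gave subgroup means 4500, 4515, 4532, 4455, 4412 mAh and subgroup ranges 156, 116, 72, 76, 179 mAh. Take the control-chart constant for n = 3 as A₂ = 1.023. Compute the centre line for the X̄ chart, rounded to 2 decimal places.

X̄̄ = (4500 + 4515 + 4532 + 4455 + 4412) / 5 = 22414.0000 / 5 = 4482.8000
CL = X̄̄ = 4482.8000

4482.80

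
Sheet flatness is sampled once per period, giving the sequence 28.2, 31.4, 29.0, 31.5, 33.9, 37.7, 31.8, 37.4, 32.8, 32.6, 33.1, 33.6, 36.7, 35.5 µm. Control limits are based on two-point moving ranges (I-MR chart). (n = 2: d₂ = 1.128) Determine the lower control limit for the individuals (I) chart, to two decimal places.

X̄ = (28.2 + 31.4 + 29.0 + 31.5 + 33.9 + 37.7 + 31.8 + 37.4 + 32.8 + 32.6 + 33.1 + 33.6 + 36.7 + 35.5) / 14 = 33.2286
Moving ranges: 3.2, 2.4, 2.5, 2.4, 3.8, 5.9, 5.6, 4.6, 0.2, 0.5, 0.5, 3.1, 1.2; M̄R̄ = 35.9000 / 13 = 2.7615
LCL = X̄ − 3·M̄R̄/d₂ = 33.2286 − 3 × 2.7615 / 1.128 = 25.8841

25.88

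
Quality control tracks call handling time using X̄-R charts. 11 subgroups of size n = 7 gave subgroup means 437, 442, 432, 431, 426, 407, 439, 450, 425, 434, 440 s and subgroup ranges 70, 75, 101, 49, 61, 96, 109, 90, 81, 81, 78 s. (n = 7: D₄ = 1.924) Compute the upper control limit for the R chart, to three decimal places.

R̄ = (70 + 75 + 101 + 49 + 61 + 96 + 109 + 90 + 81 + 81 + 78) / 11 = 891.0000 / 11 = 81.0000
UCL_R = D₄·R̄ = 1.924 × 81.0000 = 155.8440

155.844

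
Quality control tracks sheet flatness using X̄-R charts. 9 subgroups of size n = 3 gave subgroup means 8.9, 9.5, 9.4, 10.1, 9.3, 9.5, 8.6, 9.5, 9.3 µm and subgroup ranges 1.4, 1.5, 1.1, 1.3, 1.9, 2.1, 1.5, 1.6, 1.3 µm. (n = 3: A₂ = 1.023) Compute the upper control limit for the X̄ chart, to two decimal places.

10.90

X̄̄ = (8.9 + 9.5 + 9.4 + 10.1 + 9.3 + 9.5 + 8.6 + 9.5 + 9.3) / 9 = 84.1000 / 9 = 9.3444
R̄ = (1.4 + 1.5 + 1.1 + 1.3 + 1.9 + 2.1 + 1.5 + 1.6 + 1.3) / 9 = 13.7000 / 9 = 1.5222
UCL = X̄̄ + A₂·R̄ = 9.3444 + 1.023 × 1.5222 = 10.9017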